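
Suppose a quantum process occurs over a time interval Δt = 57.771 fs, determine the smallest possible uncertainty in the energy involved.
5.697 meV

Using the energy-time uncertainty principle:
ΔEΔt ≥ ℏ/2

The minimum uncertainty in energy is:
ΔE_min = ℏ/(2Δt)
ΔE_min = (1.055e-34 J·s) / (2 × 5.777e-14 s)
ΔE_min = 9.127e-22 J = 5.697 meV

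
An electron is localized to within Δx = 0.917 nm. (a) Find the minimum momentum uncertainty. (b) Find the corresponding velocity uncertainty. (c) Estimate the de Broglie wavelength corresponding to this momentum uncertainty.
(a) Δp_min = 5.750 × 10^-26 kg·m/s
(b) Δv_min = 63.123 km/s
(c) λ_dB = 11.523 nm

Step-by-step:

(a) From the uncertainty principle:
Δp_min = ℏ/(2Δx) = (1.055e-34 J·s)/(2 × 9.170e-10 m) = 5.750e-26 kg·m/s

(b) The velocity uncertainty:
Δv = Δp/m = (5.750e-26 kg·m/s)/(9.109e-31 kg) = 6.312e+04 m/s = 63.123 km/s

(c) The de Broglie wavelength for this momentum:
λ = h/p = (6.626e-34 J·s)/(5.750e-26 kg·m/s) = 1.152e-08 m = 11.523 nm

Note: The de Broglie wavelength is comparable to the localization size, as expected from wave-particle duality.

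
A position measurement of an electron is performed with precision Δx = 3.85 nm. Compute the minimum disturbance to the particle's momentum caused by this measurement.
1.370 × 10^-26 kg·m/s

The uncertainty principle implies that measuring position disturbs momentum:
ΔxΔp ≥ ℏ/2

When we measure position with precision Δx, we necessarily introduce a momentum uncertainty:
Δp ≥ ℏ/(2Δx)
Δp_min = (1.055e-34 J·s) / (2 × 3.850e-09 m)
Δp_min = 1.370e-26 kg·m/s

The more precisely we measure position, the greater the momentum disturbance.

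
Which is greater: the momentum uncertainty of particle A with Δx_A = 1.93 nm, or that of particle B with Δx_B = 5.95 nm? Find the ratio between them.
Particle A has the larger minimum momentum uncertainty, by a factor of 3.08.

For each particle, the minimum momentum uncertainty is Δp_min = ℏ/(2Δx):

Particle A: Δp_A = ℏ/(2×1.930e-09 m) = 2.732e-26 kg·m/s
Particle B: Δp_B = ℏ/(2×5.950e-09 m) = 8.862e-27 kg·m/s

Ratio: Δp_A/Δp_B = 3.08

Since Δp_min ∝ 1/Δx, the particle with smaller position uncertainty (A) has larger momentum uncertainty.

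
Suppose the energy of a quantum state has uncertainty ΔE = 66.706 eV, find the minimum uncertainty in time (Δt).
4.934 as

Using the energy-time uncertainty principle:
ΔEΔt ≥ ℏ/2

The minimum uncertainty in time is:
Δt_min = ℏ/(2ΔE)
Δt_min = (1.055e-34 J·s) / (2 × 1.069e-17 J)
Δt_min = 4.934e-18 s = 4.934 as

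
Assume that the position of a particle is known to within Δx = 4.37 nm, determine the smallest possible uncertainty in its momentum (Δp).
1.207 × 10^-26 kg·m/s

Using the Heisenberg uncertainty principle:
ΔxΔp ≥ ℏ/2

The minimum uncertainty in momentum is:
Δp_min = ℏ/(2Δx)
Δp_min = (1.055e-34 J·s) / (2 × 4.370e-09 m)
Δp_min = 1.207e-26 kg·m/s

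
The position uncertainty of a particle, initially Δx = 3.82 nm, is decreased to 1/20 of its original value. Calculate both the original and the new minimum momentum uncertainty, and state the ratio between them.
Original Δp_min = 1.380 × 10^-26 kg·m/s; new Δp'_min = 2.761 × 10^-25 kg·m/s; ratio Δp'_min/Δp_min = 20.

From the uncertainty principle ΔxΔp ≥ ℏ/2, the minimum momentum uncertainty is Δp_min = ℏ/(2Δx).

Original (Δx = 3.82 nm = 3.820e-09 m):
Δp_min = (1.055e-34 J·s)/(2 × 3.820e-09 m) = 1.380e-26 kg·m/s

When Δx → (1/20)Δx:
Δp'_min = ℏ/(2 × (1/20)Δx) = 20 × ℏ/(2Δx) = 20 × Δp_min
Δp'_min = 20 × 1.380e-26 kg·m/s = 2.761e-25 kg·m/s

Since Δp_min ∝ 1/Δx, when Δx is decreased to 1/20 of its original value, Δp_min increases to 20 times its original value.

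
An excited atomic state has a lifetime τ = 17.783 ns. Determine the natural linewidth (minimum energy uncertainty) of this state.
18.507 neV

Using the energy-time uncertainty principle:
ΔEΔt ≥ ℏ/2

The lifetime τ represents the time uncertainty Δt.
The natural linewidth (minimum energy uncertainty) is:

ΔE = ℏ/(2τ)
ΔE = (1.055e-34 J·s) / (2 × 1.778e-08 s)
ΔE = 2.965e-27 J = 18.507 neV

This natural linewidth limits the precision of spectroscopic measurements.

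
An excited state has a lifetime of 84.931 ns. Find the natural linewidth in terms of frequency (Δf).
936.966 kHz

Using the energy-time uncertainty principle and E = hf:
ΔEΔt ≥ ℏ/2
hΔf·Δt ≥ ℏ/2

The minimum frequency uncertainty is:
Δf = ℏ/(2hτ) = 1/(4πτ)
Δf = 1/(4π × 8.493e-08 s)
Δf = 9.370e+05 Hz = 936.966 kHz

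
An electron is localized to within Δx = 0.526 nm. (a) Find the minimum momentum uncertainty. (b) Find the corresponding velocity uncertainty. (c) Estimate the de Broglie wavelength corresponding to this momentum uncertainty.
(a) Δp_min = 1.002 × 10^-25 kg·m/s
(b) Δv_min = 110.045 km/s
(c) λ_dB = 6.610 nm

Step-by-step:

(a) From the uncertainty principle:
Δp_min = ℏ/(2Δx) = (1.055e-34 J·s)/(2 × 5.260e-10 m) = 1.002e-25 kg·m/s

(b) The velocity uncertainty:
Δv = Δp/m = (1.002e-25 kg·m/s)/(9.109e-31 kg) = 1.100e+05 m/s = 110.045 km/s

(c) The de Broglie wavelength for this momentum:
λ = h/p = (6.626e-34 J·s)/(1.002e-25 kg·m/s) = 6.610e-09 m = 6.610 nm

Note: The de Broglie wavelength is comparable to the localization size, as expected from wave-particle duality.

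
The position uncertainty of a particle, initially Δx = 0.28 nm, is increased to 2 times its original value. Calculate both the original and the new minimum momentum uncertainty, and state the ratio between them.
Original Δp_min = 1.883 × 10^-25 kg·m/s; new Δp'_min = 9.416 × 10^-26 kg·m/s; ratio Δp'_min/Δp_min = 1/2.

From the uncertainty principle ΔxΔp ≥ ℏ/2, the minimum momentum uncertainty is Δp_min = ℏ/(2Δx).

Original (Δx = 0.28 nm = 2.800e-10 m):
Δp_min = (1.055e-34 J·s)/(2 × 2.800e-10 m) = 1.883e-25 kg·m/s

When Δx → 2Δx:
Δp'_min = ℏ/(2 × 2Δx) = (1/2) × ℏ/(2Δx) = (1/2) × Δp_min
Δp'_min = 1/2 × 1.883e-25 kg·m/s = 9.416e-26 kg·m/s

Since Δp_min ∝ 1/Δx, when Δx is increased to 2 times its original value, Δp_min decreases to 1/2 of its original value.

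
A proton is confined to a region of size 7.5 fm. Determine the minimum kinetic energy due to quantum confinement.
92.221 keV

Using the uncertainty principle:

1. Position uncertainty: Δx ≈ 7.500e-15 m
2. Minimum momentum uncertainty: Δp = ℏ/(2Δx) = 7.030e-21 kg·m/s
3. Minimum kinetic energy:
   KE = (Δp)²/(2m) = (7.030e-21)²/(2 × 1.673e-27 kg)
   KE = 1.478e-14 J = 92.221 keV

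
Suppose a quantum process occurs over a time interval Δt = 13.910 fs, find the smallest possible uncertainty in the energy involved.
23.660 meV

Using the energy-time uncertainty principle:
ΔEΔt ≥ ℏ/2

The minimum uncertainty in energy is:
ΔE_min = ℏ/(2Δt)
ΔE_min = (1.055e-34 J·s) / (2 × 1.391e-14 s)
ΔE_min = 3.791e-21 J = 23.660 meV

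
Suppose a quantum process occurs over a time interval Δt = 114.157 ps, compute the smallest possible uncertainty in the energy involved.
2.883 μeV

Using the energy-time uncertainty principle:
ΔEΔt ≥ ℏ/2

The minimum uncertainty in energy is:
ΔE_min = ℏ/(2Δt)
ΔE_min = (1.055e-34 J·s) / (2 × 1.142e-10 s)
ΔE_min = 4.619e-25 J = 2.883 μeV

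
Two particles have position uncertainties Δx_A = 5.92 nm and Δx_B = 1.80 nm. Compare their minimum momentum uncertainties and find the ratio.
Particle B has the larger minimum momentum uncertainty, by a factor of 3.29.

For each particle, the minimum momentum uncertainty is Δp_min = ℏ/(2Δx):

Particle A: Δp_A = ℏ/(2×5.920e-09 m) = 8.907e-27 kg·m/s
Particle B: Δp_B = ℏ/(2×1.800e-09 m) = 2.929e-26 kg·m/s

Ratio: Δp_B/Δp_A = 3.29

Since Δp_min ∝ 1/Δx, the particle with smaller position uncertainty (B) has larger momentum uncertainty.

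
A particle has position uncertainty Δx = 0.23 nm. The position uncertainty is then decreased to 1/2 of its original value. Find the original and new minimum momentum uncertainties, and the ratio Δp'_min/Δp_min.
Original Δp_min = 2.293 × 10^-25 kg·m/s; new Δp'_min = 4.585 × 10^-25 kg·m/s; ratio Δp'_min/Δp_min = 2.

From the uncertainty principle ΔxΔp ≥ ℏ/2, the minimum momentum uncertainty is Δp_min = ℏ/(2Δx).

Original (Δx = 0.23 nm = 2.300e-10 m):
Δp_min = (1.055e-34 J·s)/(2 × 2.300e-10 m) = 2.293e-25 kg·m/s

When Δx → (1/2)Δx:
Δp'_min = ℏ/(2 × (1/2)Δx) = 2 × ℏ/(2Δx) = 2 × Δp_min
Δp'_min = 2 × 2.293e-25 kg·m/s = 4.585e-25 kg·m/s

Since Δp_min ∝ 1/Δx, when Δx is decreased to 1/2 of its original value, Δp_min increases to 2 times its original value.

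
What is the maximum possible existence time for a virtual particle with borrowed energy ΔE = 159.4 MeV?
2.065 ys

Using the energy-time uncertainty principle:
ΔEΔt ≥ ℏ/2

For a virtual particle borrowing energy ΔE, the maximum lifetime is:
Δt_max = ℏ/(2ΔE)

Converting energy:
ΔE = 159.4 MeV = 2.554e-11 J

Δt_max = (1.055e-34 J·s) / (2 × 2.554e-11 J)
Δt_max = 2.065e-24 s = 2.065 ys

Virtual particles with higher borrowed energy exist for shorter times.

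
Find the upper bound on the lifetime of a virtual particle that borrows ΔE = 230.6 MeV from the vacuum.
1.427 ys

Using the energy-time uncertainty principle:
ΔEΔt ≥ ℏ/2

For a virtual particle borrowing energy ΔE, the maximum lifetime is:
Δt_max = ℏ/(2ΔE)

Converting energy:
ΔE = 230.6 MeV = 3.695e-11 J

Δt_max = (1.055e-34 J·s) / (2 × 3.695e-11 J)
Δt_max = 1.427e-24 s = 1.427 ys

Virtual particles with higher borrowed energy exist for shorter times.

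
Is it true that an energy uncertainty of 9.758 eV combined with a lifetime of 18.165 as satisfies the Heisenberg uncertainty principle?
No, it violates the uncertainty relation.

Calculate the product ΔEΔt:
ΔE = 9.758 eV = 1.563e-18 J
ΔEΔt = (1.563e-18 J) × (1.816e-17 s)
ΔEΔt = 2.840e-35 J·s

Compare to the minimum allowed value ℏ/2:
ℏ/2 = 5.273e-35 J·s

Since ΔEΔt = 2.840e-35 J·s < 5.273e-35 J·s = ℏ/2,
this violates the uncertainty relation.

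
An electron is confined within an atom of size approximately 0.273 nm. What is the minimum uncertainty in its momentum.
1.931 × 10^-25 kg·m/s

Using the Heisenberg uncertainty principle:
ΔxΔp ≥ ℏ/2

With Δx ≈ L = 2.730e-10 m (the confinement size):
Δp_min = ℏ/(2Δx)
Δp_min = (1.055e-34 J·s) / (2 × 2.730e-10 m)
Δp_min = 1.931e-25 kg·m/s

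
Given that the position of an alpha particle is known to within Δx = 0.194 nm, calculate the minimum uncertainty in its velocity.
40.905 m/s

Using the Heisenberg uncertainty principle and Δp = mΔv:
ΔxΔp ≥ ℏ/2
Δx(mΔv) ≥ ℏ/2

The minimum uncertainty in velocity is:
Δv_min = ℏ/(2mΔx)
Δv_min = (1.055e-34 J·s) / (2 × 6.645e-27 kg × 1.940e-10 m)
Δv_min = 4.090e+01 m/s = 40.905 m/s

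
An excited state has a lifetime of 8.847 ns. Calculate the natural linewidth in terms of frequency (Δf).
8.995 MHz

Using the energy-time uncertainty principle and E = hf:
ΔEΔt ≥ ℏ/2
hΔf·Δt ≥ ℏ/2

The minimum frequency uncertainty is:
Δf = ℏ/(2hτ) = 1/(4πτ)
Δf = 1/(4π × 8.847e-09 s)
Δf = 8.995e+06 Hz = 8.995 MHz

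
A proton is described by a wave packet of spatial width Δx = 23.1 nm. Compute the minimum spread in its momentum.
2.283 × 10^-27 kg·m/s

For a wave packet, the spatial width Δx and momentum spread Δp are related by the uncertainty principle:
ΔxΔp ≥ ℏ/2

The minimum momentum spread is:
Δp_min = ℏ/(2Δx)
Δp_min = (1.055e-34 J·s) / (2 × 2.310e-08 m)
Δp_min = 2.283e-27 kg·m/s

A wave packet cannot have both a well-defined position and well-defined momentum.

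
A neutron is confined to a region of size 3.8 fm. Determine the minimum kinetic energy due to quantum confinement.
358.747 keV

Using the uncertainty principle:

1. Position uncertainty: Δx ≈ 3.800e-15 m
2. Minimum momentum uncertainty: Δp = ℏ/(2Δx) = 1.388e-20 kg·m/s
3. Minimum kinetic energy:
   KE = (Δp)²/(2m) = (1.388e-20)²/(2 × 1.675e-27 kg)
   KE = 5.748e-14 J = 358.747 keV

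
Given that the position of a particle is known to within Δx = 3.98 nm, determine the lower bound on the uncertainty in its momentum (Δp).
1.325 × 10^-26 kg·m/s

Using the Heisenberg uncertainty principle:
ΔxΔp ≥ ℏ/2

The minimum uncertainty in momentum is:
Δp_min = ℏ/(2Δx)
Δp_min = (1.055e-34 J·s) / (2 × 3.980e-09 m)
Δp_min = 1.325e-26 kg·m/s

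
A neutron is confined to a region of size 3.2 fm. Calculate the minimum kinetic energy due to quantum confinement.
505.890 keV

Using the uncertainty principle:

1. Position uncertainty: Δx ≈ 3.200e-15 m
2. Minimum momentum uncertainty: Δp = ℏ/(2Δx) = 1.648e-20 kg·m/s
3. Minimum kinetic energy:
   KE = (Δp)²/(2m) = (1.648e-20)²/(2 × 1.675e-27 kg)
   KE = 8.105e-14 J = 505.890 keV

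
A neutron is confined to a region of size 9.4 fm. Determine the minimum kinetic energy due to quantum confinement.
58.627 keV

Using the uncertainty principle:

1. Position uncertainty: Δx ≈ 9.400e-15 m
2. Minimum momentum uncertainty: Δp = ℏ/(2Δx) = 5.609e-21 kg·m/s
3. Minimum kinetic energy:
   KE = (Δp)²/(2m) = (5.609e-21)²/(2 × 1.675e-27 kg)
   KE = 9.393e-15 J = 58.627 keV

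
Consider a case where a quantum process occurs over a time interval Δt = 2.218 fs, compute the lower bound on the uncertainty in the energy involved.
148.380 meV

Using the energy-time uncertainty principle:
ΔEΔt ≥ ℏ/2

The minimum uncertainty in energy is:
ΔE_min = ℏ/(2Δt)
ΔE_min = (1.055e-34 J·s) / (2 × 2.218e-15 s)
ΔE_min = 2.377e-20 J = 148.380 meV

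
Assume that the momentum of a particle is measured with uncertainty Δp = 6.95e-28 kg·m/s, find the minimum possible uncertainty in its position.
75.868 nm

Using the Heisenberg uncertainty principle:
ΔxΔp ≥ ℏ/2

The minimum uncertainty in position is:
Δx_min = ℏ/(2Δp)
Δx_min = (1.055e-34 J·s) / (2 × 6.950e-28 kg·m/s)
Δx_min = 7.587e-08 m = 75.868 nm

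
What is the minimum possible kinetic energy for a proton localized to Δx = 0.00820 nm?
77.148 meV

Localizing a particle requires giving it sufficient momentum uncertainty:

1. From uncertainty principle: Δp ≥ ℏ/(2Δx)
   Δp_min = (1.055e-34 J·s) / (2 × 8.200e-12 m)
   Δp_min = 6.430e-24 kg·m/s

2. This momentum uncertainty corresponds to kinetic energy:
   KE ≈ (Δp)²/(2m) = (6.430e-24)²/(2 × 1.673e-27 kg)
   KE = 1.236e-20 J = 77.148 meV

Tighter localization requires more energy.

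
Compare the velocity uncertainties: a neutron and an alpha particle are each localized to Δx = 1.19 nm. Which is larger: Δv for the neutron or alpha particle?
The neutron has the larger minimum velocity uncertainty, by a ratio of 4.0.

For both particles, Δp_min = ℏ/(2Δx) = 4.431e-26 kg·m/s (same for both).

The velocity uncertainty is Δv = Δp/m:
- neutron: Δv = 4.431e-26 / 1.675e-27 = 2.645e+01 m/s = 26.455 m/s
- alpha particle: Δv = 4.431e-26 / 6.645e-27 = 6.668e+00 m/s = 6.668 m/s

Ratio: 2.645e+01 / 6.668e+00 = 4.0

The lighter particle has larger velocity uncertainty because Δv ∝ 1/m.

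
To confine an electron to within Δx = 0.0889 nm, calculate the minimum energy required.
1.205 eV

Localizing a particle requires giving it sufficient momentum uncertainty:

1. From uncertainty principle: Δp ≥ ℏ/(2Δx)
   Δp_min = (1.055e-34 J·s) / (2 × 8.890e-11 m)
   Δp_min = 5.931e-25 kg·m/s

2. This momentum uncertainty corresponds to kinetic energy:
   KE ≈ (Δp)²/(2m) = (5.931e-25)²/(2 × 9.109e-31 kg)
   KE = 1.931e-19 J = 1.205 eV

Tighter localization requires more energy.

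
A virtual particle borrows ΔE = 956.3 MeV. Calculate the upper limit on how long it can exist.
3.441 × 10^-25 s

Using the energy-time uncertainty principle:
ΔEΔt ≥ ℏ/2

For a virtual particle borrowing energy ΔE, the maximum lifetime is:
Δt_max = ℏ/(2ΔE)

Converting energy:
ΔE = 956.3 MeV = 1.532e-10 J

Δt_max = (1.055e-34 J·s) / (2 × 1.532e-10 J)
Δt_max = 3.441e-25 s = 3.441 × 10^-25 s

Virtual particles with higher borrowed energy exist for shorter times.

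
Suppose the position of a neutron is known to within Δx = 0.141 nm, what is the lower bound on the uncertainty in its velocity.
223.270 m/s

Using the Heisenberg uncertainty principle and Δp = mΔv:
ΔxΔp ≥ ℏ/2
Δx(mΔv) ≥ ℏ/2

The minimum uncertainty in velocity is:
Δv_min = ℏ/(2mΔx)
Δv_min = (1.055e-34 J·s) / (2 × 1.675e-27 kg × 1.410e-10 m)
Δv_min = 2.233e+02 m/s = 223.270 m/s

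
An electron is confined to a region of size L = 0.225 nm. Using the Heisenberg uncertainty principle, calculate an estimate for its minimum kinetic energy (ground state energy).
188.147 meV

Using the uncertainty principle to estimate ground state energy:

1. The position uncertainty is approximately the confinement size:
   Δx ≈ L = 2.250e-10 m

2. From ΔxΔp ≥ ℏ/2, the minimum momentum uncertainty is:
   Δp ≈ ℏ/(2L) = 2.343e-25 kg·m/s

3. The kinetic energy is approximately:
   KE ≈ (Δp)²/(2m) = (2.343e-25)²/(2 × 9.109e-31 kg)
   KE ≈ 3.014e-20 J = 188.147 meV

This is an order-of-magnitude estimate of the ground state energy.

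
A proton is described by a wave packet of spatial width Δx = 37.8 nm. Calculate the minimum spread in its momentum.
1.395 × 10^-27 kg·m/s

For a wave packet, the spatial width Δx and momentum spread Δp are related by the uncertainty principle:
ΔxΔp ≥ ℏ/2

The minimum momentum spread is:
Δp_min = ℏ/(2Δx)
Δp_min = (1.055e-34 J·s) / (2 × 3.780e-08 m)
Δp_min = 1.395e-27 kg·m/s

A wave packet cannot have both a well-defined position and well-defined momentum.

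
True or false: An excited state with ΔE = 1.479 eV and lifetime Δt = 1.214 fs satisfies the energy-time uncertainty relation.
Yes, it satisfies the uncertainty relation.

Calculate the product ΔEΔt:
ΔE = 1.479 eV = 2.370e-19 J
ΔEΔt = (2.370e-19 J) × (1.214e-15 s)
ΔEΔt = 2.877e-34 J·s

Compare to the minimum allowed value ℏ/2:
ℏ/2 = 5.273e-35 J·s

Since ΔEΔt = 2.877e-34 J·s ≥ 5.273e-35 J·s = ℏ/2,
this satisfies the uncertainty relation.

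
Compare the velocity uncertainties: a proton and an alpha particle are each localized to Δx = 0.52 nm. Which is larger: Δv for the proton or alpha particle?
The proton has the larger minimum velocity uncertainty, by a ratio of 4.0.

For both particles, Δp_min = ℏ/(2Δx) = 1.014e-25 kg·m/s (same for both).

The velocity uncertainty is Δv = Δp/m:
- proton: Δv = 1.014e-25 / 1.673e-27 = 6.062e+01 m/s = 60.624 m/s
- alpha particle: Δv = 1.014e-25 / 6.645e-27 = 1.526e+01 m/s = 15.261 m/s

Ratio: 6.062e+01 / 1.526e+01 = 4.0

The lighter particle has larger velocity uncertainty because Δv ∝ 1/m.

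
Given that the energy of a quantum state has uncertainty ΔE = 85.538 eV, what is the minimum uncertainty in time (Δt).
3.847 as

Using the energy-time uncertainty principle:
ΔEΔt ≥ ℏ/2

The minimum uncertainty in time is:
Δt_min = ℏ/(2ΔE)
Δt_min = (1.055e-34 J·s) / (2 × 1.370e-17 J)
Δt_min = 3.847e-18 s = 3.847 as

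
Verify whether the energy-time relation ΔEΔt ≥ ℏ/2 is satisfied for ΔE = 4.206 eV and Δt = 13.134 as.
No, it violates the uncertainty relation.

Calculate the product ΔEΔt:
ΔE = 4.206 eV = 6.739e-19 J
ΔEΔt = (6.739e-19 J) × (1.313e-17 s)
ΔEΔt = 8.851e-36 J·s

Compare to the minimum allowed value ℏ/2:
ℏ/2 = 5.273e-35 J·s

Since ΔEΔt = 8.851e-36 J·s < 5.273e-35 J·s = ℏ/2,
this violates the uncertainty relation.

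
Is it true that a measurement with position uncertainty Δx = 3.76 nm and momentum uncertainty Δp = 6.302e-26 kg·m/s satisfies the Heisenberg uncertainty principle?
Yes, it satisfies the uncertainty principle.

Calculate the product ΔxΔp:
ΔxΔp = (3.760e-09 m) × (6.302e-26 kg·m/s)
ΔxΔp = 2.370e-34 J·s

Compare to the minimum allowed value ℏ/2:
ℏ/2 = 5.273e-35 J·s

Since ΔxΔp = 2.370e-34 J·s ≥ 5.273e-35 J·s = ℏ/2,
the measurement satisfies the uncertainty principle.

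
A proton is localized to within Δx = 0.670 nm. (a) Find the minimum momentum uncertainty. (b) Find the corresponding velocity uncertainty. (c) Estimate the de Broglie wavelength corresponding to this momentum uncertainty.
(a) Δp_min = 7.870 × 10^-26 kg·m/s
(b) Δv_min = 47.052 m/s
(c) λ_dB = 8.419 nm

Step-by-step:

(a) From the uncertainty principle:
Δp_min = ℏ/(2Δx) = (1.055e-34 J·s)/(2 × 6.700e-10 m) = 7.870e-26 kg·m/s

(b) The velocity uncertainty:
Δv = Δp/m = (7.870e-26 kg·m/s)/(1.673e-27 kg) = 4.705e+01 m/s = 47.052 m/s

(c) The de Broglie wavelength for this momentum:
λ = h/p = (6.626e-34 J·s)/(7.870e-26 kg·m/s) = 8.419e-09 m = 8.419 nm

Note: The de Broglie wavelength is comparable to the localization size, as expected from wave-particle duality.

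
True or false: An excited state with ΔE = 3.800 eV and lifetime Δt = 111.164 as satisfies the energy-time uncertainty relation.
Yes, it satisfies the uncertainty relation.

Calculate the product ΔEΔt:
ΔE = 3.800 eV = 6.088e-19 J
ΔEΔt = (6.088e-19 J) × (1.112e-16 s)
ΔEΔt = 6.768e-35 J·s

Compare to the minimum allowed value ℏ/2:
ℏ/2 = 5.273e-35 J·s

Since ΔEΔt = 6.768e-35 J·s ≥ 5.273e-35 J·s = ℏ/2,
this satisfies the uncertainty relation.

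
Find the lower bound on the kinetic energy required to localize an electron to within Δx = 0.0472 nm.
4.275 eV

Localizing a particle requires giving it sufficient momentum uncertainty:

1. From uncertainty principle: Δp ≥ ℏ/(2Δx)
   Δp_min = (1.055e-34 J·s) / (2 × 4.720e-11 m)
   Δp_min = 1.117e-24 kg·m/s

2. This momentum uncertainty corresponds to kinetic energy:
   KE ≈ (Δp)²/(2m) = (1.117e-24)²/(2 × 9.109e-31 kg)
   KE = 6.850e-19 J = 4.275 eV

Tighter localization requires more energy.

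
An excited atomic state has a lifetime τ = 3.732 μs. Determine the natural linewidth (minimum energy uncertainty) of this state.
88.185 peV

Using the energy-time uncertainty principle:
ΔEΔt ≥ ℏ/2

The lifetime τ represents the time uncertainty Δt.
The natural linewidth (minimum energy uncertainty) is:

ΔE = ℏ/(2τ)
ΔE = (1.055e-34 J·s) / (2 × 3.732e-06 s)
ΔE = 1.413e-29 J = 88.185 peV

This natural linewidth limits the precision of spectroscopic measurements.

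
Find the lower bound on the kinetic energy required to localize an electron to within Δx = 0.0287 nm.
11.564 eV

Localizing a particle requires giving it sufficient momentum uncertainty:

1. From uncertainty principle: Δp ≥ ℏ/(2Δx)
   Δp_min = (1.055e-34 J·s) / (2 × 2.870e-11 m)
   Δp_min = 1.837e-24 kg·m/s

2. This momentum uncertainty corresponds to kinetic energy:
   KE ≈ (Δp)²/(2m) = (1.837e-24)²/(2 × 9.109e-31 kg)
   KE = 1.853e-18 J = 11.564 eV

Tighter localization requires more energy.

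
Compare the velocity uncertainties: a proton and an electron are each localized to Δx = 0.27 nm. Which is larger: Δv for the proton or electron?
The electron has the larger minimum velocity uncertainty, by a ratio of 1836.2.

For both particles, Δp_min = ℏ/(2Δx) = 1.953e-25 kg·m/s (same for both).

The velocity uncertainty is Δv = Δp/m:
- proton: Δv = 1.953e-25 / 1.673e-27 = 1.168e+02 m/s = 116.757 m/s
- electron: Δv = 1.953e-25 / 9.109e-31 = 2.144e+05 m/s = 214.385 km/s

Ratio: 2.144e+05 / 1.168e+02 = 1836.2

The lighter particle has larger velocity uncertainty because Δv ∝ 1/m.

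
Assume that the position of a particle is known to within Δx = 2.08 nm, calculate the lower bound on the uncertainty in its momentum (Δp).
2.535 × 10^-26 kg·m/s

Using the Heisenberg uncertainty principle:
ΔxΔp ≥ ℏ/2

The minimum uncertainty in momentum is:
Δp_min = ℏ/(2Δx)
Δp_min = (1.055e-34 J·s) / (2 × 2.080e-09 m)
Δp_min = 2.535e-26 kg·m/s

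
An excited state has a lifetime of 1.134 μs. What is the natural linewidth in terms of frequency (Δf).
70.174 kHz

Using the energy-time uncertainty principle and E = hf:
ΔEΔt ≥ ℏ/2
hΔf·Δt ≥ ℏ/2

The minimum frequency uncertainty is:
Δf = ℏ/(2hτ) = 1/(4πτ)
Δf = 1/(4π × 1.134e-06 s)
Δf = 7.017e+04 Hz = 70.174 kHz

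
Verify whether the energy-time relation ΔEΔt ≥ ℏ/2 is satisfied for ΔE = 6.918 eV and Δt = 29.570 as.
No, it violates the uncertainty relation.

Calculate the product ΔEΔt:
ΔE = 6.918 eV = 1.108e-18 J
ΔEΔt = (1.108e-18 J) × (2.957e-17 s)
ΔEΔt = 3.277e-35 J·s

Compare to the minimum allowed value ℏ/2:
ℏ/2 = 5.273e-35 J·s

Since ΔEΔt = 3.277e-35 J·s < 5.273e-35 J·s = ℏ/2,
this violates the uncertainty relation.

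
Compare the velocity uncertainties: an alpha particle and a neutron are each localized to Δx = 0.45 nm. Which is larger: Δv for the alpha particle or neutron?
The neutron has the larger minimum velocity uncertainty, by a ratio of 4.0.

For both particles, Δp_min = ℏ/(2Δx) = 1.172e-25 kg·m/s (same for both).

The velocity uncertainty is Δv = Δp/m:
- alpha particle: Δv = 1.172e-25 / 6.645e-27 = 1.763e+01 m/s = 17.634 m/s
- neutron: Δv = 1.172e-25 / 1.675e-27 = 6.996e+01 m/s = 69.958 m/s

Ratio: 6.996e+01 / 1.763e+01 = 4.0

The lighter particle has larger velocity uncertainty because Δv ∝ 1/m.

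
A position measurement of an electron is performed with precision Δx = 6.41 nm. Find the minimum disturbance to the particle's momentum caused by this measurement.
8.226 × 10^-27 kg·m/s

The uncertainty principle implies that measuring position disturbs momentum:
ΔxΔp ≥ ℏ/2

When we measure position with precision Δx, we necessarily introduce a momentum uncertainty:
Δp ≥ ℏ/(2Δx)
Δp_min = (1.055e-34 J·s) / (2 × 6.410e-09 m)
Δp_min = 8.226e-27 kg·m/s

The more precisely we measure position, the greater the momentum disturbance.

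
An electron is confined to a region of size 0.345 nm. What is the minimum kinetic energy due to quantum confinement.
80.025 meV

Using the uncertainty principle:

1. Position uncertainty: Δx ≈ 3.450e-10 m
2. Minimum momentum uncertainty: Δp = ℏ/(2Δx) = 1.528e-25 kg·m/s
3. Minimum kinetic energy:
   KE = (Δp)²/(2m) = (1.528e-25)²/(2 × 9.109e-31 kg)
   KE = 1.282e-20 J = 80.025 meV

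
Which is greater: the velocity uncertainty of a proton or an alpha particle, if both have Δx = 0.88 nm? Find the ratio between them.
The proton has the larger minimum velocity uncertainty, by a ratio of 4.0.

For both particles, Δp_min = ℏ/(2Δx) = 5.992e-26 kg·m/s (same for both).

The velocity uncertainty is Δv = Δp/m:
- proton: Δv = 5.992e-26 / 1.673e-27 = 3.582e+01 m/s = 35.823 m/s
- alpha particle: Δv = 5.992e-26 / 6.645e-27 = 9.018e+00 m/s = 9.018 m/s

Ratio: 3.582e+01 / 9.018e+00 = 4.0

The lighter particle has larger velocity uncertainty because Δv ∝ 1/m.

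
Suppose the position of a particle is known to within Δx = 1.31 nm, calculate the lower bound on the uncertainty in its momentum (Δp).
4.025 × 10^-26 kg·m/s

Using the Heisenberg uncertainty principle:
ΔxΔp ≥ ℏ/2

The minimum uncertainty in momentum is:
Δp_min = ℏ/(2Δx)
Δp_min = (1.055e-34 J·s) / (2 × 1.310e-09 m)
Δp_min = 4.025e-26 kg·m/s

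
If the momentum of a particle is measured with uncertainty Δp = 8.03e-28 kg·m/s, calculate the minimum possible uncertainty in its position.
65.664 nm

Using the Heisenberg uncertainty principle:
ΔxΔp ≥ ℏ/2

The minimum uncertainty in position is:
Δx_min = ℏ/(2Δp)
Δx_min = (1.055e-34 J·s) / (2 × 8.030e-28 kg·m/s)
Δx_min = 6.566e-08 m = 65.664 nm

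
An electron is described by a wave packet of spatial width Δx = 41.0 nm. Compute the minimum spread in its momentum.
1.286 × 10^-27 kg·m/s

For a wave packet, the spatial width Δx and momentum spread Δp are related by the uncertainty principle:
ΔxΔp ≥ ℏ/2

The minimum momentum spread is:
Δp_min = ℏ/(2Δx)
Δp_min = (1.055e-34 J·s) / (2 × 4.100e-08 m)
Δp_min = 1.286e-27 kg·m/s

A wave packet cannot have both a well-defined position and well-defined momentum.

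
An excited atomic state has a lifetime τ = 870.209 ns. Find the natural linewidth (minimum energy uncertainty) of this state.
378.192 peV

Using the energy-time uncertainty principle:
ΔEΔt ≥ ℏ/2

The lifetime τ represents the time uncertainty Δt.
The natural linewidth (minimum energy uncertainty) is:

ΔE = ℏ/(2τ)
ΔE = (1.055e-34 J·s) / (2 × 8.702e-07 s)
ΔE = 6.059e-29 J = 378.192 peV

This natural linewidth limits the precision of spectroscopic measurements.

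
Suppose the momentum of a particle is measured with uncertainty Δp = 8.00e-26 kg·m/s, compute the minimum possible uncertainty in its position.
659.107 pm

Using the Heisenberg uncertainty principle:
ΔxΔp ≥ ℏ/2

The minimum uncertainty in position is:
Δx_min = ℏ/(2Δp)
Δx_min = (1.055e-34 J·s) / (2 × 8.000e-26 kg·m/s)
Δx_min = 6.591e-10 m = 659.107 pm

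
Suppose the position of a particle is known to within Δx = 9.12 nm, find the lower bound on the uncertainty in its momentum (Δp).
5.782 × 10^-27 kg·m/s

Using the Heisenberg uncertainty principle:
ΔxΔp ≥ ℏ/2

The minimum uncertainty in momentum is:
Δp_min = ℏ/(2Δx)
Δp_min = (1.055e-34 J·s) / (2 × 9.120e-09 m)
Δp_min = 5.782e-27 kg·m/s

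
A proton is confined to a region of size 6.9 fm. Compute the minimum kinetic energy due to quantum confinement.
108.957 keV

Using the uncertainty principle:

1. Position uncertainty: Δx ≈ 6.900e-15 m
2. Minimum momentum uncertainty: Δp = ℏ/(2Δx) = 7.642e-21 kg·m/s
3. Minimum kinetic energy:
   KE = (Δp)²/(2m) = (7.642e-21)²/(2 × 1.673e-27 kg)
   KE = 1.746e-14 J = 108.957 keV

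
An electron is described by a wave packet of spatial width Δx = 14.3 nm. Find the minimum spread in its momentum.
3.687 × 10^-27 kg·m/s

For a wave packet, the spatial width Δx and momentum spread Δp are related by the uncertainty principle:
ΔxΔp ≥ ℏ/2

The minimum momentum spread is:
Δp_min = ℏ/(2Δx)
Δp_min = (1.055e-34 J·s) / (2 × 1.430e-08 m)
Δp_min = 3.687e-27 kg·m/s

A wave packet cannot have both a well-defined position and well-defined momentum.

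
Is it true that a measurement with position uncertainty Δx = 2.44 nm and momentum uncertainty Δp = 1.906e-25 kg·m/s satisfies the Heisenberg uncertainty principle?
Yes, it satisfies the uncertainty principle.

Calculate the product ΔxΔp:
ΔxΔp = (2.440e-09 m) × (1.906e-25 kg·m/s)
ΔxΔp = 4.651e-34 J·s

Compare to the minimum allowed value ℏ/2:
ℏ/2 = 5.273e-35 J·s

Since ΔxΔp = 4.651e-34 J·s ≥ 5.273e-35 J·s = ℏ/2,
the measurement satisfies the uncertainty principle.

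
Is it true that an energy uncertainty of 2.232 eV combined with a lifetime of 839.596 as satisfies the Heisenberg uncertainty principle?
Yes, it satisfies the uncertainty relation.

Calculate the product ΔEΔt:
ΔE = 2.232 eV = 3.576e-19 J
ΔEΔt = (3.576e-19 J) × (8.396e-16 s)
ΔEΔt = 3.002e-34 J·s

Compare to the minimum allowed value ℏ/2:
ℏ/2 = 5.273e-35 J·s

Since ΔEΔt = 3.002e-34 J·s ≥ 5.273e-35 J·s = ℏ/2,
this satisfies the uncertainty relation.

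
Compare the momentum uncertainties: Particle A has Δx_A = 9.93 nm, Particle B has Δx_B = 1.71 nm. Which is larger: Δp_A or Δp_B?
Particle B has the larger minimum momentum uncertainty, by a factor of 5.81.

For each particle, the minimum momentum uncertainty is Δp_min = ℏ/(2Δx):

Particle A: Δp_A = ℏ/(2×9.930e-09 m) = 5.310e-27 kg·m/s
Particle B: Δp_B = ℏ/(2×1.710e-09 m) = 3.084e-26 kg·m/s

Ratio: Δp_B/Δp_A = 5.81

Since Δp_min ∝ 1/Δx, the particle with smaller position uncertainty (B) has larger momentum uncertainty.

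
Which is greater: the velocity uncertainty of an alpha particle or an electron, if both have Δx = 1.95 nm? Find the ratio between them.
The electron has the larger minimum velocity uncertainty, by a ratio of 7294.3.

For both particles, Δp_min = ℏ/(2Δx) = 2.704e-26 kg·m/s (same for both).

The velocity uncertainty is Δv = Δp/m:
- alpha particle: Δv = 2.704e-26 / 6.645e-27 = 4.069e+00 m/s = 4.069 m/s
- electron: Δv = 2.704e-26 / 9.109e-31 = 2.968e+04 m/s = 29.684 km/s

Ratio: 2.968e+04 / 4.069e+00 = 7294.3

The lighter particle has larger velocity uncertainty because Δv ∝ 1/m.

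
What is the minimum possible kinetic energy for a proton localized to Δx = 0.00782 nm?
84.828 meV

Localizing a particle requires giving it sufficient momentum uncertainty:

1. From uncertainty principle: Δp ≥ ℏ/(2Δx)
   Δp_min = (1.055e-34 J·s) / (2 × 7.820e-12 m)
   Δp_min = 6.743e-24 kg·m/s

2. This momentum uncertainty corresponds to kinetic energy:
   KE ≈ (Δp)²/(2m) = (6.743e-24)²/(2 × 1.673e-27 kg)
   KE = 1.359e-20 J = 84.828 meV

Tighter localization requires more energy.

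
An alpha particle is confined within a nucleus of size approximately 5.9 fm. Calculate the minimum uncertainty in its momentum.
8.937 × 10^-21 kg·m/s

Using the Heisenberg uncertainty principle:
ΔxΔp ≥ ℏ/2

With Δx ≈ L = 5.900e-15 m (the confinement size):
Δp_min = ℏ/(2Δx)
Δp_min = (1.055e-34 J·s) / (2 × 5.900e-15 m)
Δp_min = 8.937e-21 kg·m/s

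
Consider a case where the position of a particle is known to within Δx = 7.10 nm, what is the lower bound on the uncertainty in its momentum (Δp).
7.427 × 10^-27 kg·m/s

Using the Heisenberg uncertainty principle:
ΔxΔp ≥ ℏ/2

The minimum uncertainty in momentum is:
Δp_min = ℏ/(2Δx)
Δp_min = (1.055e-34 J·s) / (2 × 7.100e-09 m)
Δp_min = 7.427e-27 kg·m/s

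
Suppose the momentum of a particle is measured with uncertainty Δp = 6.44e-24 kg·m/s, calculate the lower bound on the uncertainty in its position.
8.188 pm

Using the Heisenberg uncertainty principle:
ΔxΔp ≥ ℏ/2

The minimum uncertainty in position is:
Δx_min = ℏ/(2Δp)
Δx_min = (1.055e-34 J·s) / (2 × 6.440e-24 kg·m/s)
Δx_min = 8.188e-12 m = 8.188 pm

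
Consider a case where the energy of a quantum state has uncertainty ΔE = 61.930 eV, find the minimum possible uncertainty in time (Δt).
5.314 as

Using the energy-time uncertainty principle:
ΔEΔt ≥ ℏ/2

The minimum uncertainty in time is:
Δt_min = ℏ/(2ΔE)
Δt_min = (1.055e-34 J·s) / (2 × 9.922e-18 J)
Δt_min = 5.314e-18 s = 5.314 as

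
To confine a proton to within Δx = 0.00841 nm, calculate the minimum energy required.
73.344 meV

Localizing a particle requires giving it sufficient momentum uncertainty:

1. From uncertainty principle: Δp ≥ ℏ/(2Δx)
   Δp_min = (1.055e-34 J·s) / (2 × 8.410e-12 m)
   Δp_min = 6.270e-24 kg·m/s

2. This momentum uncertainty corresponds to kinetic energy:
   KE ≈ (Δp)²/(2m) = (6.270e-24)²/(2 × 1.673e-27 kg)
   KE = 1.175e-20 J = 73.344 meV

Tighter localization requires more energy.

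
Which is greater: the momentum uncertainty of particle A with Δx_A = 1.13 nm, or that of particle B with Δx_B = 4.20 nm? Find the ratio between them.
Particle A has the larger minimum momentum uncertainty, by a factor of 3.72.

For each particle, the minimum momentum uncertainty is Δp_min = ℏ/(2Δx):

Particle A: Δp_A = ℏ/(2×1.130e-09 m) = 4.666e-26 kg·m/s
Particle B: Δp_B = ℏ/(2×4.200e-09 m) = 1.255e-26 kg·m/s

Ratio: Δp_A/Δp_B = 3.72

Since Δp_min ∝ 1/Δx, the particle with smaller position uncertainty (A) has larger momentum uncertainty.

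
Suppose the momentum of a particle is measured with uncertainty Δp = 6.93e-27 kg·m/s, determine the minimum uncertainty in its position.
7.609 nm

Using the Heisenberg uncertainty principle:
ΔxΔp ≥ ℏ/2

The minimum uncertainty in position is:
Δx_min = ℏ/(2Δp)
Δx_min = (1.055e-34 J·s) / (2 × 6.930e-27 kg·m/s)
Δx_min = 7.609e-09 m = 7.609 nm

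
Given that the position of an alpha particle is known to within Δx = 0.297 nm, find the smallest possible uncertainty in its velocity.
26.719 m/s

Using the Heisenberg uncertainty principle and Δp = mΔv:
ΔxΔp ≥ ℏ/2
Δx(mΔv) ≥ ℏ/2

The minimum uncertainty in velocity is:
Δv_min = ℏ/(2mΔx)
Δv_min = (1.055e-34 J·s) / (2 × 6.645e-27 kg × 2.970e-10 m)
Δv_min = 2.672e+01 m/s = 26.719 m/s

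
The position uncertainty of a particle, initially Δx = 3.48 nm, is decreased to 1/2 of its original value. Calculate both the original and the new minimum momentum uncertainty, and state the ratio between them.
Original Δp_min = 1.515 × 10^-26 kg·m/s; new Δp'_min = 3.030 × 10^-26 kg·m/s; ratio Δp'_min/Δp_min = 2.

From the uncertainty principle ΔxΔp ≥ ℏ/2, the minimum momentum uncertainty is Δp_min = ℏ/(2Δx).

Original (Δx = 3.48 nm = 3.480e-09 m):
Δp_min = (1.055e-34 J·s)/(2 × 3.480e-09 m) = 1.515e-26 kg·m/s

When Δx → (1/2)Δx:
Δp'_min = ℏ/(2 × (1/2)Δx) = 2 × ℏ/(2Δx) = 2 × Δp_min
Δp'_min = 2 × 1.515e-26 kg·m/s = 3.030e-26 kg·m/s

Since Δp_min ∝ 1/Δx, when Δx is decreased to 1/2 of its original value, Δp_min increases to 2 times its original value.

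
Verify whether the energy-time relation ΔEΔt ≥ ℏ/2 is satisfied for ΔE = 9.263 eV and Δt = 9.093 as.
No, it violates the uncertainty relation.

Calculate the product ΔEΔt:
ΔE = 9.263 eV = 1.484e-18 J
ΔEΔt = (1.484e-18 J) × (9.093e-18 s)
ΔEΔt = 1.349e-35 J·s

Compare to the minimum allowed value ℏ/2:
ℏ/2 = 5.273e-35 J·s

Since ΔEΔt = 1.349e-35 J·s < 5.273e-35 J·s = ℏ/2,
this violates the uncertainty relation.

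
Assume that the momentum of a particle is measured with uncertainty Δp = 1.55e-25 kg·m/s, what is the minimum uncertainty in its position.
340.184 pm

Using the Heisenberg uncertainty principle:
ΔxΔp ≥ ℏ/2

The minimum uncertainty in position is:
Δx_min = ℏ/(2Δp)
Δx_min = (1.055e-34 J·s) / (2 × 1.550e-25 kg·m/s)
Δx_min = 3.402e-10 m = 340.184 pm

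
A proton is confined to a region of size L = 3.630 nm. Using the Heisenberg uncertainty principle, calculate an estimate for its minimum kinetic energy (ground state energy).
393.678 neV

Using the uncertainty principle to estimate ground state energy:

1. The position uncertainty is approximately the confinement size:
   Δx ≈ L = 3.630e-09 m

2. From ΔxΔp ≥ ℏ/2, the minimum momentum uncertainty is:
   Δp ≈ ℏ/(2L) = 1.453e-26 kg·m/s

3. The kinetic energy is approximately:
   KE ≈ (Δp)²/(2m) = (1.453e-26)²/(2 × 1.673e-27 kg)
   KE ≈ 6.307e-26 J = 393.678 neV

This is an order-of-magnitude estimate of the ground state energy.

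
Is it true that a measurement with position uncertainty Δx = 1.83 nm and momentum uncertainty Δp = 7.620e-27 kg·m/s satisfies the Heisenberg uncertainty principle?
No, it violates the uncertainty principle (impossible measurement).

Calculate the product ΔxΔp:
ΔxΔp = (1.830e-09 m) × (7.620e-27 kg·m/s)
ΔxΔp = 1.394e-35 J·s

Compare to the minimum allowed value ℏ/2:
ℏ/2 = 5.273e-35 J·s

Since ΔxΔp = 1.394e-35 J·s < 5.273e-35 J·s = ℏ/2,
the measurement violates the uncertainty principle.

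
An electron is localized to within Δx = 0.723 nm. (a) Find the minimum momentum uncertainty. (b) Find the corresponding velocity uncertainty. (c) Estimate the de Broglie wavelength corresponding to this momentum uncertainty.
(a) Δp_min = 7.293 × 10^-26 kg·m/s
(b) Δv_min = 80.061 km/s
(c) λ_dB = 9.085 nm

Step-by-step:

(a) From the uncertainty principle:
Δp_min = ℏ/(2Δx) = (1.055e-34 J·s)/(2 × 7.230e-10 m) = 7.293e-26 kg·m/s

(b) The velocity uncertainty:
Δv = Δp/m = (7.293e-26 kg·m/s)/(9.109e-31 kg) = 8.006e+04 m/s = 80.061 km/s

(c) The de Broglie wavelength for this momentum:
λ = h/p = (6.626e-34 J·s)/(7.293e-26 kg·m/s) = 9.085e-09 m = 9.085 nm

Note: The de Broglie wavelength is comparable to the localization size, as expected from wave-particle duality.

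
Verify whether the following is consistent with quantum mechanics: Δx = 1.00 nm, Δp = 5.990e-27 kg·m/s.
No, it violates the uncertainty principle (impossible measurement).

Calculate the product ΔxΔp:
ΔxΔp = (1.000e-09 m) × (5.990e-27 kg·m/s)
ΔxΔp = 5.990e-36 J·s

Compare to the minimum allowed value ℏ/2:
ℏ/2 = 5.273e-35 J·s

Since ΔxΔp = 5.990e-36 J·s < 5.273e-35 J·s = ℏ/2,
the measurement violates the uncertainty principle.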